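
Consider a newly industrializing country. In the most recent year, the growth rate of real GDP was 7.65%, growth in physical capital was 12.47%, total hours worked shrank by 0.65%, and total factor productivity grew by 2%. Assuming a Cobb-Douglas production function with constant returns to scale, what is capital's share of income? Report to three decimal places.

gY = gA + α·gK + (1−α)·gL, so gY − gA − gL = α(gK − gL).
7.65 − 2 + 0.65 = α × (12.47 − (-0.65)).
6.3 = 13.12 α, so α = 0.48018.

0.480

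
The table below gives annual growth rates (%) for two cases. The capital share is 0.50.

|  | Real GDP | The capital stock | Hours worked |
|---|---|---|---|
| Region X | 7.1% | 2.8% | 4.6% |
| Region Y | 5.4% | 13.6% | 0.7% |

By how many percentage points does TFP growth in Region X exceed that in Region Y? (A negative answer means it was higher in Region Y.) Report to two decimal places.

Labor's share = 1 − 0.5 = 0.5.
Region X: TFP = 7.1 − 1.4 − 2.3 = 3.4%.
Region Y: TFP = 5.4 − 6.8 − 0.35 = -1.75%.
Difference = 3.4 − (-1.75) = 5.15 pp.

5.15 percentage points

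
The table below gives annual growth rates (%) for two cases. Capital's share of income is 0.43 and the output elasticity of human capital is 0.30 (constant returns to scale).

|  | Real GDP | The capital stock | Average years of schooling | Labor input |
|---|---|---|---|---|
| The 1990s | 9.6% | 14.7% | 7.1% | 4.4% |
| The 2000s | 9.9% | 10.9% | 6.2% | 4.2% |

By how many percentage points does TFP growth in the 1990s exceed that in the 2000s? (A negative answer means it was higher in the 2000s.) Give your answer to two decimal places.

Labor's share = 1 − 0.43 − 0.3 = 0.27.
The 1990s: TFP = 9.6 − 6.321 − 2.13 − 1.188 = -0.039%.
The 2000s: TFP = 9.9 − 4.687 − 1.86 − 1.134 = 2.219%.
Difference = -0.039 − (2.219) = -2.258 pp.

-2.26 percentage points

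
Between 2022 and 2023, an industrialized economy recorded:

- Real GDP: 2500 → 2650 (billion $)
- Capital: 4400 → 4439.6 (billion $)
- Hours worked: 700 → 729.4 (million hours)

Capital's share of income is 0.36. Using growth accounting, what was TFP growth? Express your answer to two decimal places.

2.99%

Real GDP growth = (2650 − 2500) / 2500 = 6%.
Capital growth = (4439.6 − 4400) / 4400 = 0.9%.
Hours worked growth = (729.4 − 700) / 700 = 4.2%.
Labor's share = 1 − 0.36 = 0.64.
Capital: 0.36 × 0.9 = 0.324 pp.
Hours worked: 0.64 × 4.2 = 2.688 pp.
TFP growth = 6 − 3.012 = 2.988%.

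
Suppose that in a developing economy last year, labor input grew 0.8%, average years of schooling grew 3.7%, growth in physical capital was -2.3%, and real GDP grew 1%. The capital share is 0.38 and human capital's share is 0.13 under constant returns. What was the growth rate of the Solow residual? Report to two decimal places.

1.00%

Labor's share = 1 − 0.38 − 0.13 = 0.49.
Physical capital: 0.38 × (-2.3) = -0.874 pp.
Average years of schooling: 0.13 × 3.7 = 0.481 pp.
Labor input: 0.49 × 0.8 = 0.392 pp.
TFP growth = 1 + 0.001 = 1.001%.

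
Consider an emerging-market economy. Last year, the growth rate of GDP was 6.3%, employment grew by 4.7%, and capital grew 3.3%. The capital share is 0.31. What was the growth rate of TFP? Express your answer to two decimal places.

Labor's share = 1 − 0.31 = 0.69.
Capital: 0.31 × 3.3 = 1.023 pp.
Employment: 0.69 × 4.7 = 3.243 pp.
TFP growth = 6.3 − 4.266 = 2.034%.

2.03%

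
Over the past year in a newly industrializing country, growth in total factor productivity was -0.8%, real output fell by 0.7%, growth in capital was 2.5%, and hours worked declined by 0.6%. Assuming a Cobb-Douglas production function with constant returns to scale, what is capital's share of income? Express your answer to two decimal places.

gY = gA + α·gK + (1−α)·gL, so gY − gA − gL = α(gK − gL).
-0.7 + 0.8 + 0.6 = α × (2.5 − (-0.6)).
0.7 = 3.1 α, so α = 0.2258.

0.23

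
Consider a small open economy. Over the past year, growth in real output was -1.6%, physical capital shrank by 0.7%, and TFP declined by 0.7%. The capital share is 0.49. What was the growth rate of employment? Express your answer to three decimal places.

-1.092%

Labor's share = 1 − 0.49 = 0.51.
gY = gA + 0.49×(-0.7) + 0.51×g.
0.51×g = -1.6 + 0.7 + 0.343 = -0.557.
g = -0.557 / 0.51 = -1.09216%.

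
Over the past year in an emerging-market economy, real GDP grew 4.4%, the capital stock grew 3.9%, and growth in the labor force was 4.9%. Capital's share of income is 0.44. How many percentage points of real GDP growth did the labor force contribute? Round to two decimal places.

2.74

Labor's share = 1 − 0.44 = 0.56.
Contribution = share × growth = 0.56 × 4.9 = 2.744 pp.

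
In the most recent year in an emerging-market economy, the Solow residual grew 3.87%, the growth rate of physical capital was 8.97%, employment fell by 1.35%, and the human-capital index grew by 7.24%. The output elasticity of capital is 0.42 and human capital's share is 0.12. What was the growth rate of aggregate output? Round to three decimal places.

Aggregate output growth was 7.885%.

Labor's share = 1 − 0.42 − 0.12 = 0.46.
Physical capital: 0.42 × 8.97 = 3.7674 pp.
The human-capital index: 0.12 × 7.24 = 0.8688 pp.
Employment: 0.46 × (-1.35) = -0.621 pp.
Output growth = 3.87 + 4.0152 = 7.8852%.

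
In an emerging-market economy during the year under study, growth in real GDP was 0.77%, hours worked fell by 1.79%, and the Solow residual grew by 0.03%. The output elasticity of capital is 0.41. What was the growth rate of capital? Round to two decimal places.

4.38%

Labor's share = 1 − 0.41 = 0.59.
gY = gA + 0.59×(-1.79) + 0.41×g.
0.41×g = 0.77 − 0.03 + 1.0561 = 1.7961.
g = 1.7961 / 0.41 = 4.3807%.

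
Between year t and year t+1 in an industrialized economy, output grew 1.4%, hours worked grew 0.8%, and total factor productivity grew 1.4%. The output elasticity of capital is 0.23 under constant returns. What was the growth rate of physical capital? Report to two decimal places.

Labor's share = 1 − 0.23 = 0.77.
gY = gA + 0.77×0.8 + 0.23×g.
0.23×g = 1.4 − 1.4 − 0.616 = -0.616.
g = -0.616 / 0.23 = -2.6783%.

-2.68%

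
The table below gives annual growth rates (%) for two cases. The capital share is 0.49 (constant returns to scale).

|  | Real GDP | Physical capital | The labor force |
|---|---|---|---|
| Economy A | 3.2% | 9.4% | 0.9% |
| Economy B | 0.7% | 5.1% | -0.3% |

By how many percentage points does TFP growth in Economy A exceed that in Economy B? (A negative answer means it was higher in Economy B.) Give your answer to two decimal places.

Labor's share = 1 − 0.49 = 0.51.
Economy A: TFP = 3.2 − 4.606 − 0.459 = -1.865%.
Economy B: TFP = 0.7 − 2.499 + 0.153 = -1.646%.
Difference = -1.865 − (-1.646) = -0.219 pp.

-0.22 percentage points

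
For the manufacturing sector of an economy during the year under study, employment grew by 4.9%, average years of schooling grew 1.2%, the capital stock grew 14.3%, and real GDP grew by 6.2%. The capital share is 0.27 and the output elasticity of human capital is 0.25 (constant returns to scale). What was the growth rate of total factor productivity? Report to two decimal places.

Labor's share = 1 − 0.27 − 0.25 = 0.48.
The capital stock: 0.27 × 14.3 = 3.861 pp.
Average years of schooling: 0.25 × 1.2 = 0.3 pp.
Employment: 0.48 × 4.9 = 2.352 pp.
TFP growth = 6.2 − 6.513 = -0.313%.

-0.31%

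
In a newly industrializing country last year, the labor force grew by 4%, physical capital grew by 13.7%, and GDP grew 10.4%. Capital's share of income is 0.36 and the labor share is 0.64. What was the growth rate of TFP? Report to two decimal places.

Labor's share = 1 − 0.36 = 0.64.
Physical capital: 0.36 × 13.7 = 4.932 pp.
The labor force: 0.64 × 4 = 2.56 pp.
TFP growth = 10.4 − 7.492 = 2.908%.

TFP growth was 2.91%.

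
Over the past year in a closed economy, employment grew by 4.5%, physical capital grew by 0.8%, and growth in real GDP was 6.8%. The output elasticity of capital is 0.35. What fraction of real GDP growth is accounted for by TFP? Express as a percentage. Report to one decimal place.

Labor's share = 1 − 0.35 = 0.65.
Physical capital: 0.35 × 0.8 = 0.28 pp.
Employment: 0.65 × 4.5 = 2.925 pp.
TFP growth = 6.8 − 3.205 = 3.595%.
TFP share of growth = 3.595 / 6.8 × 100 = 52.868%.

52.9%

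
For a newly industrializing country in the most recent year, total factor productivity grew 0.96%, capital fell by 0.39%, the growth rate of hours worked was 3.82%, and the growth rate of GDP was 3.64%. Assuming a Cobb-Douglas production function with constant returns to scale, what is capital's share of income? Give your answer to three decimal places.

Capital's share of income is 0.271.

gY = gA + α·gK + (1−α)·gL, so gY − gA − gL = α(gK − gL).
3.64 − 0.96 − 3.82 = α × (-0.39 − 3.82).
-1.14 = -4.21 α, so α = 0.27078.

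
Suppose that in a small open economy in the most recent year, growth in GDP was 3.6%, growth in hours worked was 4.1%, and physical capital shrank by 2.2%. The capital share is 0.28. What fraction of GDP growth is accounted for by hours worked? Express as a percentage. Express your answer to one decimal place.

Labor's share = 1 − 0.28 = 0.72.
Hours worked contributed 0.72 × 4.1 = 2.952 pp.
Share of growth = 2.952 / 3.6 × 100 = 82%.

82.0%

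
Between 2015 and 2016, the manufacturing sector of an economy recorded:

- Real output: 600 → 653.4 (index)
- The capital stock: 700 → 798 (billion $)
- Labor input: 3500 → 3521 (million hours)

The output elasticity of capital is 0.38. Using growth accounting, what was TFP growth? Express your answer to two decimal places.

Real output growth = (653.4 − 600) / 600 = 8.9%.
The capital stock growth = (798 − 700) / 700 = 14%.
Labor input growth = (3521 − 3500) / 3500 = 0.6%.
Labor's share = 1 − 0.38 = 0.62.
The capital stock: 0.38 × 14 = 5.32 pp.
Labor input: 0.62 × 0.6 = 0.372 pp.
TFP growth = 8.9 − 5.692 = 3.208%.

TFP grew 3.21%.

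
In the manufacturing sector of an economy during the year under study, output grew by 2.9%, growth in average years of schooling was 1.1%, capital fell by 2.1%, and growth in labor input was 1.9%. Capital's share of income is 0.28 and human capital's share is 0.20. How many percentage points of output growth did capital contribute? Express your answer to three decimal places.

-0.588

Contribution = share × growth = 0.28 × (-2.1) = -0.588 pp.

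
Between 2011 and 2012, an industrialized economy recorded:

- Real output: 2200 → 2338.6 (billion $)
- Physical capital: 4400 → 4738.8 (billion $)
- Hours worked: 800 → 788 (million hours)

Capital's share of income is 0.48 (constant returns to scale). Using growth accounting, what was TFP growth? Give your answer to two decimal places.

TFP growth was 3.38%.

Real output growth = (2338.6 − 2200) / 2200 = 6.3%.
Physical capital growth = (4738.8 − 4400) / 4400 = 7.7%.
Hours worked growth = (788 − 800) / 800 = -1.5%.
Labor's share = 1 − 0.48 = 0.52.
Physical capital: 0.48 × 7.7 = 3.696 pp.
Hours worked: 0.52 × (-1.5) = -0.78 pp.
TFP growth = 6.3 − 2.916 = 3.384%.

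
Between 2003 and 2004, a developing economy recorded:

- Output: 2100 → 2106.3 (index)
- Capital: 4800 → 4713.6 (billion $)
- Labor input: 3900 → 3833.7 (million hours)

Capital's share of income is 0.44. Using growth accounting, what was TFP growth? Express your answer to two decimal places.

2.04%

Output growth = (2106.3 − 2100) / 2100 = 0.3%.
Capital growth = (4713.6 − 4800) / 4800 = -1.8%.
Labor input growth = (3833.7 − 3900) / 3900 = -1.7%.
Labor's share = 1 − 0.44 = 0.56.
Capital: 0.44 × (-1.8) = -0.792 pp.
Labor input: 0.56 × (-1.7) = -0.952 pp.
TFP growth = 0.3 + 1.744 = 2.044%.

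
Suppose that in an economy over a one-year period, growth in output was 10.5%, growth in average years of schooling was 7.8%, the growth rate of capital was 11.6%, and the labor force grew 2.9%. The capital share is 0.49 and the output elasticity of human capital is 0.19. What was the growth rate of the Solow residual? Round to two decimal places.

Labor's share = 1 − 0.49 − 0.19 = 0.32.
Capital: 0.49 × 11.6 = 5.684 pp.
Average years of schooling: 0.19 × 7.8 = 1.482 pp.
The labor force: 0.32 × 2.9 = 0.928 pp.
TFP growth = 10.5 − 8.094 = 2.406%.

The Solow residual growth was 2.41%.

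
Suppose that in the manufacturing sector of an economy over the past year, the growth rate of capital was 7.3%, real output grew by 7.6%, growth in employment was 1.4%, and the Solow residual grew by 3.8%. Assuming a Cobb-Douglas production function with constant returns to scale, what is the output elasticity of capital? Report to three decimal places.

gY = gA + α·gK + (1−α)·gL, so gY − gA − gL = α(gK − gL).
7.6 − 3.8 − 1.4 = α × (7.3 − 1.4).
2.4 = 5.9 α, so α = 0.40678.

The output elasticity of capital is 0.407.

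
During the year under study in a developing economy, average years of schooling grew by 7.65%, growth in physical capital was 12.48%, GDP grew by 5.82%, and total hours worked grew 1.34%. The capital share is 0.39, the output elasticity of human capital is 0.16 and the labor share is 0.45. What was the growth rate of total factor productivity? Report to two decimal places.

-0.87%

Labor's share = 1 − 0.39 − 0.16 = 0.45.
Physical capital: 0.39 × 12.48 = 4.8672 pp.
Average years of schooling: 0.16 × 7.65 = 1.224 pp.
Total hours worked: 0.45 × 1.34 = 0.603 pp.
TFP growth = 5.82 − 6.6942 = -0.8742%.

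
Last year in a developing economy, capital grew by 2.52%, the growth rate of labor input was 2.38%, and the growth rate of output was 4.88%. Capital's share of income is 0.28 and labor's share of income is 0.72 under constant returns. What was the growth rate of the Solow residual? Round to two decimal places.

Labor's share = 1 − 0.28 = 0.72.
Capital: 0.28 × 2.52 = 0.7056 pp.
Labor input: 0.72 × 2.38 = 1.7136 pp.
TFP growth = 4.88 − 2.4192 = 2.4608%.

The Solow residual grew 2.46%.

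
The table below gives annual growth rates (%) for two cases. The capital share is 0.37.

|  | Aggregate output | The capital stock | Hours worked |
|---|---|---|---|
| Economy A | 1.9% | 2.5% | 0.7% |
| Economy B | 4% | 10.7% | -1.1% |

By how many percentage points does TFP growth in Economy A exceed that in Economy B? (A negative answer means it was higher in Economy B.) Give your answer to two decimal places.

Labor's share = 1 − 0.37 = 0.63.
Economy A: TFP = 1.9 − 0.925 − 0.441 = 0.534%.
Economy B: TFP = 4 − 3.959 + 0.693 = 0.734%.
Difference = 0.534 − (0.734) = -0.2 pp.

-0.20 percentage points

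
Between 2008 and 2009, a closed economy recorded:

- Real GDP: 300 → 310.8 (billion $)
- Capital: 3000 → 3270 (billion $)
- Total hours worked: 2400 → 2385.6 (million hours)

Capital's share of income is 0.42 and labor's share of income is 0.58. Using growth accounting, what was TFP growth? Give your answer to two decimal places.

TFP grew 0.17%.

Real GDP growth = (310.8 − 300) / 300 = 3.6%.
Capital growth = (3270 − 3000) / 3000 = 9%.
Total hours worked growth = (2385.6 − 2400) / 2400 = -0.6%.
Labor's share = 1 − 0.42 = 0.58.
Capital: 0.42 × 9 = 3.78 pp.
Total hours worked: 0.58 × (-0.6) = -0.348 pp.
TFP growth = 3.6 − 3.432 = 0.168%.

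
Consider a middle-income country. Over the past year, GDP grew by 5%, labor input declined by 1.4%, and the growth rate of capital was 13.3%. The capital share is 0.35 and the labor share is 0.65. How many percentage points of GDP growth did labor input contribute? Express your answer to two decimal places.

-0.91

Labor's share = 1 − 0.35 = 0.65.
Contribution = share × growth = 0.65 × (-1.4) = -0.91 pp.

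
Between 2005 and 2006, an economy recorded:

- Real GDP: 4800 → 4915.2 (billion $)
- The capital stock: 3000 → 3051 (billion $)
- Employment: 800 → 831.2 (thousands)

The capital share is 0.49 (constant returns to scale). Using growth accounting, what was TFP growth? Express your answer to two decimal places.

Real GDP growth = (4915.2 − 4800) / 4800 = 2.4%.
The capital stock growth = (3051 − 3000) / 3000 = 1.7%.
Employment growth = (831.2 − 800) / 800 = 3.9%.
Labor's share = 1 − 0.49 = 0.51.
The capital stock: 0.49 × 1.7 = 0.833 pp.
Employment: 0.51 × 3.9 = 1.989 pp.
TFP growth = 2.4 − 2.822 = -0.422%.

-0.42%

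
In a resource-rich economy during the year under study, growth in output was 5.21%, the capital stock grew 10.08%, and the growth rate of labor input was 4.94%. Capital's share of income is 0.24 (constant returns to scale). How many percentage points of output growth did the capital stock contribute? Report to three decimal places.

2.419 percentage points

Contribution = share × growth = 0.24 × 10.08 = 2.4192 pp.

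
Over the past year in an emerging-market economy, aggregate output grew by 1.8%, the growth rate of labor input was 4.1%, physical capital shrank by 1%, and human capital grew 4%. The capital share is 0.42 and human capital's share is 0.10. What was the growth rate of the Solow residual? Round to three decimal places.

Labor's share = 1 − 0.42 − 0.1 = 0.48.
Physical capital: 0.42 × (-1) = -0.42 pp.
Human capital: 0.1 × 4 = 0.4 pp.
Labor input: 0.48 × 4.1 = 1.968 pp.
TFP growth = 1.8 − 1.948 = -0.148%.

-0.148%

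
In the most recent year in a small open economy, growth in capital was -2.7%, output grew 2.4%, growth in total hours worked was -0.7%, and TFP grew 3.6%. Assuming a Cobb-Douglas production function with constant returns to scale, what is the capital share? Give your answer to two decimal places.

α = 0.25

gY = gA + α·gK + (1−α)·gL, so gY − gA − gL = α(gK − gL).
2.4 − 3.6 + 0.7 = α × (-2.7 − (-0.7)).
-0.5 = -2 α, so α = 0.25.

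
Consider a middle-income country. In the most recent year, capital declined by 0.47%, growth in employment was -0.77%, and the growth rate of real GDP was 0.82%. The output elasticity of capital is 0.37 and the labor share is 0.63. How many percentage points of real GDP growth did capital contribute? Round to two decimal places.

-0.17 percentage points

Contribution = share × growth = 0.37 × (-0.47) = -0.1739 pp.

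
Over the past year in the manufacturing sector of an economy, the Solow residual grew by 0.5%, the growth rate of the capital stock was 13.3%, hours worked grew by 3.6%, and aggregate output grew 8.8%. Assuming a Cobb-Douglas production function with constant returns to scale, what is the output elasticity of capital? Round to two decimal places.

0.48

gY = gA + α·gK + (1−α)·gL, so gY − gA − gL = α(gK − gL).
8.8 − 0.5 − 3.6 = α × (13.3 − 3.6).
4.7 = 9.7 α, so α = 0.4845.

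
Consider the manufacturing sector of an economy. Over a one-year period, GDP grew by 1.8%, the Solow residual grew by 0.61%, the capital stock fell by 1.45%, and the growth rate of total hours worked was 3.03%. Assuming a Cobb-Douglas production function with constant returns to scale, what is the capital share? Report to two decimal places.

gY = gA + α·gK + (1−α)·gL, so gY − gA − gL = α(gK − gL).
1.8 − 0.61 − 3.03 = α × (-1.45 − 3.03).
-1.84 = -4.48 α, so α = 0.4107.

0.41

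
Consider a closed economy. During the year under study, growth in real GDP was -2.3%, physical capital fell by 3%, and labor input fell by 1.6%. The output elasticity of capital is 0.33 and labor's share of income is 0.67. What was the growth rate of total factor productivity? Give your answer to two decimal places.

-0.24%

Labor's share = 1 − 0.33 = 0.67.
Physical capital: 0.33 × (-3) = -0.99 pp.
Labor input: 0.67 × (-1.6) = -1.072 pp.
TFP growth = -2.3 + 2.062 = -0.238%.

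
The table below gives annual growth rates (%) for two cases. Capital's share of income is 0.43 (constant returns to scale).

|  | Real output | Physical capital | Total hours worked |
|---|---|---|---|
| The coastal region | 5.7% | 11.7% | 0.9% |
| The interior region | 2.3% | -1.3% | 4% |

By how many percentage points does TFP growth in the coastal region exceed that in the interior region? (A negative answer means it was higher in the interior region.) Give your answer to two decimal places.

Labor's share = 1 − 0.43 = 0.57.
The coastal region: TFP = 5.7 − 5.031 − 0.513 = 0.156%.
The interior region: TFP = 2.3 + 0.559 − 2.28 = 0.579%.
Difference = 0.156 − (0.579) = -0.423 pp.

-0.42 percentage points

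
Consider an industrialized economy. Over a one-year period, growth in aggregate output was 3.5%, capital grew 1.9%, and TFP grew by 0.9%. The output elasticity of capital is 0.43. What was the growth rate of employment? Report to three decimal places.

3.128%

Labor's share = 1 − 0.43 = 0.57.
gY = gA + 0.43×1.9 + 0.57×g.
0.57×g = 3.5 − 0.9 − 0.817 = 1.783.
g = 1.783 / 0.57 = 3.12807%.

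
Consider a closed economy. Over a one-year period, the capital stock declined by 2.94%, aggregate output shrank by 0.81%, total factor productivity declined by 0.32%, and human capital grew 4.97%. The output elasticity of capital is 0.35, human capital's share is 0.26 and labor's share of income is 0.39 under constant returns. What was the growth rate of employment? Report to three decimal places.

Labor's share = 1 − 0.35 − 0.26 = 0.39.
gY = gA + 0.35×(-2.94) + 0.26×4.97 + 0.39×g.
0.39×g = -0.81 + 0.32 − 0.2632 = -0.7532.
g = -0.7532 / 0.39 = -1.93128%.

-1.931%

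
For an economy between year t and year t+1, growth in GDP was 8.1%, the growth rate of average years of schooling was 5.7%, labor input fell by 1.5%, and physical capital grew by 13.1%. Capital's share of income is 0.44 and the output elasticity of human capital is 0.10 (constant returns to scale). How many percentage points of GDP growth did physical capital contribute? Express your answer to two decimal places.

5.76 percentage points

Contribution = share × growth = 0.44 × 13.1 = 5.764 pp.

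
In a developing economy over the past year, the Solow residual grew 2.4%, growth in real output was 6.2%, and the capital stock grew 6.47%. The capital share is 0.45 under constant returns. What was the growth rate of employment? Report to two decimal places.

Employment growth was 1.62%.

Labor's share = 1 − 0.45 = 0.55.
gY = gA + 0.45×6.47 + 0.55×g.
0.55×g = 6.2 − 2.4 − 2.9115 = 0.8885.
g = 0.8885 / 0.55 = 1.6155%.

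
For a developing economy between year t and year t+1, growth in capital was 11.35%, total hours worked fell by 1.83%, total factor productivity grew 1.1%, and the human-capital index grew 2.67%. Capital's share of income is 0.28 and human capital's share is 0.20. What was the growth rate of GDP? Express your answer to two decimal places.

GDP grew 3.86%.

Labor's share = 1 − 0.28 − 0.2 = 0.52.
Capital: 0.28 × 11.35 = 3.178 pp.
The human-capital index: 0.2 × 2.67 = 0.534 pp.
Total hours worked: 0.52 × (-1.83) = -0.9516 pp.
Output growth = 1.1 + 2.7604 = 3.8604%.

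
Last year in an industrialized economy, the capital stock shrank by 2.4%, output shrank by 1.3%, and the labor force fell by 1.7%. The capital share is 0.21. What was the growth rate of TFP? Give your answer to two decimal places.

TFP grew 0.55%.

Labor's share = 1 − 0.21 = 0.79.
The capital stock: 0.21 × (-2.4) = -0.504 pp.
The labor force: 0.79 × (-1.7) = -1.343 pp.
TFP growth = -1.3 + 1.847 = 0.547%.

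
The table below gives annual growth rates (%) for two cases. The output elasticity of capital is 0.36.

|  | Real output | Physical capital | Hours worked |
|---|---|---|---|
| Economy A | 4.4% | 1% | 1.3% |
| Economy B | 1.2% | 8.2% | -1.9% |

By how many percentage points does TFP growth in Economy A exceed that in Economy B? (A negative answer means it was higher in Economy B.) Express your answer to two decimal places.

Labor's share = 1 − 0.36 = 0.64.
Economy A: TFP = 4.4 − 0.36 − 0.832 = 3.208%.
Economy B: TFP = 1.2 − 2.952 + 1.216 = -0.536%.
Difference = 3.208 − (-0.536) = 3.744 pp.

3.74 percentage points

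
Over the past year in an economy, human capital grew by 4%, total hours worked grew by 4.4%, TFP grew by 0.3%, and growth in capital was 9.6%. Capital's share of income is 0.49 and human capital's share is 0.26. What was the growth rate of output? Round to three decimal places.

Labor's share = 1 − 0.49 − 0.26 = 0.25.
Capital: 0.49 × 9.6 = 4.704 pp.
Human capital: 0.26 × 4 = 1.04 pp.
Total hours worked: 0.25 × 4.4 = 1.1 pp.
Output growth = 0.3 + 6.844 = 7.144%.

Output growth was 7.144%.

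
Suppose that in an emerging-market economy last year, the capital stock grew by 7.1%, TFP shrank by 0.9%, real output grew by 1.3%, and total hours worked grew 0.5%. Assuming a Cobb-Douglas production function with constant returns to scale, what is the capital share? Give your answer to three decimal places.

The capital share is 0.258.

gY = gA + α·gK + (1−α)·gL, so gY − gA − gL = α(gK − gL).
1.3 + 0.9 − 0.5 = α × (7.1 − 0.5).
1.7 = 6.6 α, so α = 0.25758.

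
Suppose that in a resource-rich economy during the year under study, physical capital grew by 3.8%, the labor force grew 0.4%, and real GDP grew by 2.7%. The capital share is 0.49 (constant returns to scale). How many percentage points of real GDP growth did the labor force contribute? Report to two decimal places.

0.20 percentage points

Labor's share = 1 − 0.49 = 0.51.
Contribution = share × growth = 0.51 × 0.4 = 0.204 pp.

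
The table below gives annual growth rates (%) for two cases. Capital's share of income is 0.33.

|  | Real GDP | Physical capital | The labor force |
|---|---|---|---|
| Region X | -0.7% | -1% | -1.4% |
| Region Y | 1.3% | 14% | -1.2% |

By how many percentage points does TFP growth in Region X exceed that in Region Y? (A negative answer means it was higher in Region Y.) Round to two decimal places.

Labor's share = 1 − 0.33 = 0.67.
Region X: TFP = -0.7 + 0.33 + 0.938 = 0.568%.
Region Y: TFP = 1.3 − 4.62 + 0.804 = -2.516%.
Difference = 0.568 − (-2.516) = 3.084 pp.

3.08 percentage points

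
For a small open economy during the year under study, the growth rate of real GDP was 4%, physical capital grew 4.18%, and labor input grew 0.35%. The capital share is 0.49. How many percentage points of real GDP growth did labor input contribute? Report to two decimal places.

0.18 percentage points

Labor's share = 1 − 0.49 = 0.51.
Contribution = share × growth = 0.51 × 0.35 = 0.1785 pp.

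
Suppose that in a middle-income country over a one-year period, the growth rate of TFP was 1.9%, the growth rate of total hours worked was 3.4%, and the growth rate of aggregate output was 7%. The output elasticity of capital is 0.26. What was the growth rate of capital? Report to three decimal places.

Labor's share = 1 − 0.26 = 0.74.
gY = gA + 0.74×3.4 + 0.26×g.
0.26×g = 7 − 1.9 − 2.516 = 2.584.
g = 2.584 / 0.26 = 9.93846%.

9.938%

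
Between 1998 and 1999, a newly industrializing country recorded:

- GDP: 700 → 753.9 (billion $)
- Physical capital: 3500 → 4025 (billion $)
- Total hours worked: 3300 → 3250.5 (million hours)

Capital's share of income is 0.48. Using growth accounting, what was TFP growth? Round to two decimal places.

1.28%

GDP growth = (753.9 − 700) / 700 = 7.7%.
Physical capital growth = (4025 − 3500) / 3500 = 15%.
Total hours worked growth = (3250.5 − 3300) / 3300 = -1.5%.
Labor's share = 1 − 0.48 = 0.52.
Physical capital: 0.48 × 15 = 7.2 pp.
Total hours worked: 0.52 × (-1.5) = -0.78 pp.
TFP growth = 7.7 − 6.42 = 1.28%.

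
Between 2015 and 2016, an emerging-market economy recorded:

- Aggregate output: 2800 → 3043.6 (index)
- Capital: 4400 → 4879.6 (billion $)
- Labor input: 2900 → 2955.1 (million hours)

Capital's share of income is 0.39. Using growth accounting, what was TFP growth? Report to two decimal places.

Aggregate output growth = (3043.6 − 2800) / 2800 = 8.7%.
Capital growth = (4879.6 − 4400) / 4400 = 10.9%.
Labor input growth = (2955.1 − 2900) / 2900 = 1.9%.
Labor's share = 1 − 0.39 = 0.61.
Capital: 0.39 × 10.9 = 4.251 pp.
Labor input: 0.61 × 1.9 = 1.159 pp.
TFP growth = 8.7 − 5.41 = 3.29%.

3.29%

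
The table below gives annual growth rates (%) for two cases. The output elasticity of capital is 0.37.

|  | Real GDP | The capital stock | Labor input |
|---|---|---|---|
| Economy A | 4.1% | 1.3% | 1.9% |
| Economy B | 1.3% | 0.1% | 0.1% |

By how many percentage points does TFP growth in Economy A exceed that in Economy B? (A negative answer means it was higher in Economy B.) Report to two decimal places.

Labor's share = 1 − 0.37 = 0.63.
Economy A: TFP = 4.1 − 0.481 − 1.197 = 2.422%.
Economy B: TFP = 1.3 − 0.037 − 0.063 = 1.2%.
Difference = 2.422 − (1.2) = 1.222 pp.

1.22 percentage points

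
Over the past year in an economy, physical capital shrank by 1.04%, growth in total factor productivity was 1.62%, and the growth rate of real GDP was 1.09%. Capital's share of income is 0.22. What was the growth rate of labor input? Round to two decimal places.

Labor's share = 1 − 0.22 = 0.78.
gY = gA + 0.22×(-1.04) + 0.78×g.
0.78×g = 1.09 − 1.62 + 0.2288 = -0.3012.
g = -0.3012 / 0.78 = -0.3862%.

-0.39%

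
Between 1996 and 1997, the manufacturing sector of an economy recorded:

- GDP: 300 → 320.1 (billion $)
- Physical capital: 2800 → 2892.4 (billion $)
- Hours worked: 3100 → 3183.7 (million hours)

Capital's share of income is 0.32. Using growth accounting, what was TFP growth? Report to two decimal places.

3.81%

GDP growth = (320.1 − 300) / 300 = 6.7%.
Physical capital growth = (2892.4 − 2800) / 2800 = 3.3%.
Hours worked growth = (3183.7 − 3100) / 3100 = 2.7%.
Labor's share = 1 − 0.32 = 0.68.
Physical capital: 0.32 × 3.3 = 1.056 pp.
Hours worked: 0.68 × 2.7 = 1.836 pp.
TFP growth = 6.7 − 2.892 = 3.808%.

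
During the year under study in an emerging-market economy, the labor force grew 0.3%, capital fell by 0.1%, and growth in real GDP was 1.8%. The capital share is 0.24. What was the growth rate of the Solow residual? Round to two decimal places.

Labor's share = 1 − 0.24 = 0.76.
Capital: 0.24 × (-0.1) = -0.024 pp.
The labor force: 0.76 × 0.3 = 0.228 pp.
TFP growth = 1.8 − 0.204 = 1.596%.

1.60%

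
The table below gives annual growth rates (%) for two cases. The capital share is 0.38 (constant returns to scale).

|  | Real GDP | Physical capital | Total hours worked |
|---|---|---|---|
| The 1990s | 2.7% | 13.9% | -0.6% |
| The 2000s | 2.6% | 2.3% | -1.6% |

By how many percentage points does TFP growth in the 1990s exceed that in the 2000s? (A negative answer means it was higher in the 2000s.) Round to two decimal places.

Labor's share = 1 − 0.38 = 0.62.
The 1990s: TFP = 2.7 − 5.282 + 0.372 = -2.21%.
The 2000s: TFP = 2.6 − 0.874 + 0.992 = 2.718%.
Difference = -2.21 − (2.718) = -4.928 pp.

-4.93 percentage points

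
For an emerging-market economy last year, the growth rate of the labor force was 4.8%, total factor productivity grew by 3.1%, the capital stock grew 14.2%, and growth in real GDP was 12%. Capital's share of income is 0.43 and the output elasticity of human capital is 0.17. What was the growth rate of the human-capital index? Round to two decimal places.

5.14%

Labor's share = 1 − 0.43 − 0.17 = 0.4.
gY = gA + 0.43×14.2 + 0.4×4.8 + 0.17×g.
0.17×g = 12 − 3.1 − 8.026 = 0.874.
g = 0.874 / 0.17 = 5.1412%.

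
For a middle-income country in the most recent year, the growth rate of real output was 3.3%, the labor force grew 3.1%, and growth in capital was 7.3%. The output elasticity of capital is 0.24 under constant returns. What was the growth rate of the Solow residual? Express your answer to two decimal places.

-0.81%

Labor's share = 1 − 0.24 = 0.76.
Capital: 0.24 × 7.3 = 1.752 pp.
The labor force: 0.76 × 3.1 = 2.356 pp.
TFP growth = 3.3 − 4.108 = -0.808%.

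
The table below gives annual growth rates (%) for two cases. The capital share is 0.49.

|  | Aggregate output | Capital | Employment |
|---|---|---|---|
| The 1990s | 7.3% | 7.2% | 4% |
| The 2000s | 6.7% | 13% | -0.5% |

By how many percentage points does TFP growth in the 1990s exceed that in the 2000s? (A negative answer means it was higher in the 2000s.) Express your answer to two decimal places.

1.15 percentage points

Labor's share = 1 − 0.49 = 0.51.
The 1990s: TFP = 7.3 − 3.528 − 2.04 = 1.732%.
The 2000s: TFP = 6.7 − 6.37 + 0.255 = 0.585%.
Difference = 1.732 − (0.585) = 1.147 pp.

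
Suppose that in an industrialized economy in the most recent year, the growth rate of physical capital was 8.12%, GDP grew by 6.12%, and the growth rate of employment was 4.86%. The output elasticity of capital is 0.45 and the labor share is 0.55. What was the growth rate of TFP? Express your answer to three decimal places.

-0.207%

Labor's share = 1 − 0.45 = 0.55.
Physical capital: 0.45 × 8.12 = 3.654 pp.
Employment: 0.55 × 4.86 = 2.673 pp.
TFP growth = 6.12 − 6.327 = -0.207%.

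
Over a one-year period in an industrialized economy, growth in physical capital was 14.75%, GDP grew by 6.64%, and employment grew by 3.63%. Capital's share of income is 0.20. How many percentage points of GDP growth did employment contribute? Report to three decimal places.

2.904 percentage points

Labor's share = 1 − 0.2 = 0.8.
Contribution = share × growth = 0.8 × 3.63 = 2.904 pp.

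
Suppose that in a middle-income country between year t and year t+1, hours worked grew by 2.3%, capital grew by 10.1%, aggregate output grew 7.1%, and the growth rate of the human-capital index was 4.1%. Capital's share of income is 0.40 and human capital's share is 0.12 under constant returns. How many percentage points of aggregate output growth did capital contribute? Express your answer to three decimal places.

4.040 percentage points

Contribution = share × growth = 0.4 × 10.1 = 4.04 pp.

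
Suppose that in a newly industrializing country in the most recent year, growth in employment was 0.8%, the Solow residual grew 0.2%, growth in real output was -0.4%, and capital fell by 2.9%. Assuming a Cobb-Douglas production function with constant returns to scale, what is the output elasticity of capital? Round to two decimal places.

gY = gA + α·gK + (1−α)·gL, so gY − gA − gL = α(gK − gL).
-0.4 − 0.2 − 0.8 = α × (-2.9 − 0.8).
-1.4 = -3.7 α, so α = 0.3784.

0.38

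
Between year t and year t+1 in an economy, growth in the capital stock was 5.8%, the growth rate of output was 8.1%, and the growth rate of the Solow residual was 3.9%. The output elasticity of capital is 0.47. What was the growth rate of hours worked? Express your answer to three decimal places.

Labor's share = 1 − 0.47 = 0.53.
gY = gA + 0.47×5.8 + 0.53×g.
0.53×g = 8.1 − 3.9 − 2.726 = 1.474.
g = 1.474 / 0.53 = 2.78113%.

Hours worked growth was 2.781%.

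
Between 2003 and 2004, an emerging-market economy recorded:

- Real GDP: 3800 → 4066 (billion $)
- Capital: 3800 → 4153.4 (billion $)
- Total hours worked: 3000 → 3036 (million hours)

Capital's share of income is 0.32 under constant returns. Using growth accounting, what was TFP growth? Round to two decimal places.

Real GDP growth = (4066 − 3800) / 3800 = 7%.
Capital growth = (4153.4 − 3800) / 3800 = 9.3%.
Total hours worked growth = (3036 − 3000) / 3000 = 1.2%.
Labor's share = 1 − 0.32 = 0.68.
Capital: 0.32 × 9.3 = 2.976 pp.
Total hours worked: 0.68 × 1.2 = 0.816 pp.
TFP growth = 7 − 3.792 = 3.208%.

TFP growth was 3.21%.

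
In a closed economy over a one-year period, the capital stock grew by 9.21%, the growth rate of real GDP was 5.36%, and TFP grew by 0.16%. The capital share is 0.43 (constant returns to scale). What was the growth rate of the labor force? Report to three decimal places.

Labor's share = 1 − 0.43 = 0.57.
gY = gA + 0.43×9.21 + 0.57×g.
0.57×g = 5.36 − 0.16 − 3.9603 = 1.2397.
g = 1.2397 / 0.57 = 2.17491%.

2.175%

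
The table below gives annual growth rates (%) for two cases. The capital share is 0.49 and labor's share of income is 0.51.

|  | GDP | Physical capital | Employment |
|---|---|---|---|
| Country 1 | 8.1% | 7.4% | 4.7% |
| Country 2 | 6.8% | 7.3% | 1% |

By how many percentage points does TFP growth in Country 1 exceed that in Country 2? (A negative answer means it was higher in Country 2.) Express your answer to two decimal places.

Labor's share = 1 − 0.49 = 0.51.
Country 1: TFP = 8.1 − 3.626 − 2.397 = 2.077%.
Country 2: TFP = 6.8 − 3.577 − 0.51 = 2.713%.
Difference = 2.077 − (2.713) = -0.636 pp.

-0.64 percentage points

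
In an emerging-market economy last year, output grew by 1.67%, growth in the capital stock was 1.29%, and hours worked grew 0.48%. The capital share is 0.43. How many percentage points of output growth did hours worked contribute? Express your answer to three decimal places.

Labor's share = 1 − 0.43 = 0.57.
Contribution = share × growth = 0.57 × 0.48 = 0.2736 pp.

0.274 percentage points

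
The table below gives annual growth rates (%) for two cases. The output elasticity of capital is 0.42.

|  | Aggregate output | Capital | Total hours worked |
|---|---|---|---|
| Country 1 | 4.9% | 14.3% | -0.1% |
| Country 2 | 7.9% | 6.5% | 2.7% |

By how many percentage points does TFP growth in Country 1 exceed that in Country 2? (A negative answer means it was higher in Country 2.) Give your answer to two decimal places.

-4.65 percentage points

Labor's share = 1 − 0.42 = 0.58.
Country 1: TFP = 4.9 − 6.006 + 0.058 = -1.048%.
Country 2: TFP = 7.9 − 2.73 − 1.566 = 3.604%.
Difference = -1.048 − (3.604) = -4.652 pp.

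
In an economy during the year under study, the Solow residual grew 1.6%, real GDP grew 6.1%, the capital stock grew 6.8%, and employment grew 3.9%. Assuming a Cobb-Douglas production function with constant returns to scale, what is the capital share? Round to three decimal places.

gY = gA + α·gK + (1−α)·gL, so gY − gA − gL = α(gK − gL).
6.1 − 1.6 − 3.9 = α × (6.8 − 3.9).
0.6 = 2.9 α, so α = 0.2069.

0.207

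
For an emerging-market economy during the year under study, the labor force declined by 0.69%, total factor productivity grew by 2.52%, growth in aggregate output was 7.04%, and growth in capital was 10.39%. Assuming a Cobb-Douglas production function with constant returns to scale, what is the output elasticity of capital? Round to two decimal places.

gY = gA + α·gK + (1−α)·gL, so gY − gA − gL = α(gK − gL).
7.04 − 2.52 + 0.69 = α × (10.39 − (-0.69)).
5.21 = 11.08 α, so α = 0.4702.

α = 0.47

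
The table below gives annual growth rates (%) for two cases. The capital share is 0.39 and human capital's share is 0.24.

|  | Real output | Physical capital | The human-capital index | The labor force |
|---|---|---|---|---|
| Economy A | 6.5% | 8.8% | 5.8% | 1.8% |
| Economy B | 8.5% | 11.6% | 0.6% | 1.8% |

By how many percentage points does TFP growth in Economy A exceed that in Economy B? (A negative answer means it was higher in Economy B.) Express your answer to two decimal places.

Labor's share = 1 − 0.39 − 0.24 = 0.37.
Economy A: TFP = 6.5 − 3.432 − 1.392 − 0.666 = 1.01%.
Economy B: TFP = 8.5 − 4.524 − 0.144 − 0.666 = 3.166%.
Difference = 1.01 − (3.166) = -2.156 pp.

-2.16 percentage points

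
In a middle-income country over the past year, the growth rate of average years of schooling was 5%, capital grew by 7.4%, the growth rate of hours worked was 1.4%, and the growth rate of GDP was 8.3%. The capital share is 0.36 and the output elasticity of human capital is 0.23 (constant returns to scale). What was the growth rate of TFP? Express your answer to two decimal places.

Labor's share = 1 − 0.36 − 0.23 = 0.41.
Capital: 0.36 × 7.4 = 2.664 pp.
Average years of schooling: 0.23 × 5 = 1.15 pp.
Hours worked: 0.41 × 1.4 = 0.574 pp.
TFP growth = 8.3 − 4.388 = 3.912%.

TFP grew 3.91%.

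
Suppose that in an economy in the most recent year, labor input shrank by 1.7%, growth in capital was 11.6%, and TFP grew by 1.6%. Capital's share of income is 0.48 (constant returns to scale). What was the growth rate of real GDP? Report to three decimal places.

Real GDP grew 6.284%.

Labor's share = 1 − 0.48 = 0.52.
Capital: 0.48 × 11.6 = 5.568 pp.
Labor input: 0.52 × (-1.7) = -0.884 pp.
Output growth = 1.6 + 4.684 = 6.284%.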